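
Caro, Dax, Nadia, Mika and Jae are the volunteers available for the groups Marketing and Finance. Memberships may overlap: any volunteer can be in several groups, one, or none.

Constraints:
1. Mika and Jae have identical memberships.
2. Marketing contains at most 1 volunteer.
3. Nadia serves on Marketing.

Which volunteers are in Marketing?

Marketing = {Nadia}

From (3): Nadia ∈ Marketing.
(2): Marketing already has 1, so the rest are out.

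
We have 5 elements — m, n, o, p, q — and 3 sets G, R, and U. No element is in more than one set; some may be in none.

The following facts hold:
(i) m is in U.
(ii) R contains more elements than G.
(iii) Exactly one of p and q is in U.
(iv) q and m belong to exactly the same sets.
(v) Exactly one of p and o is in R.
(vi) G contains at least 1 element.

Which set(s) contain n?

From (i): m ∈ U.
(iv): q matches m: q ∉ G.
(iv): q matches m: q ∉ R.
(iv): q matches m: q ∈ U.
(iii) (exactly one): p ∉ U.
Suppose n ∈ G: no assignment then satisfies all the clues, so n ∉ G.

n: R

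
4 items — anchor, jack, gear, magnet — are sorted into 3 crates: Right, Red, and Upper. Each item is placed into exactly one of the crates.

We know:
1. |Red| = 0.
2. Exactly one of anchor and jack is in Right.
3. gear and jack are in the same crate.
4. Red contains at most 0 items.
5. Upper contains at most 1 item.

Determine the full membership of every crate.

Right = {gear, jack, magnet}; Red = {}; Upper = {anchor}

(1): Red already has 0, so the rest are out.
Suppose anchor ∈ Right: no assignment then satisfies all the clues, so anchor ∉ Right.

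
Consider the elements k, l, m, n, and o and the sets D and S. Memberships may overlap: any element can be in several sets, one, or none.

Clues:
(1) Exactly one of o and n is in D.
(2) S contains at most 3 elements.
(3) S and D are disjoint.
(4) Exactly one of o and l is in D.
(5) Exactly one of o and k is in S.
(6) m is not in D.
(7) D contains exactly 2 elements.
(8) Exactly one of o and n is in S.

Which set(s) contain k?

From (6): m ∉ D.
Suppose k ∈ D: no assignment then satisfies all the clues, so k ∉ D.

k: none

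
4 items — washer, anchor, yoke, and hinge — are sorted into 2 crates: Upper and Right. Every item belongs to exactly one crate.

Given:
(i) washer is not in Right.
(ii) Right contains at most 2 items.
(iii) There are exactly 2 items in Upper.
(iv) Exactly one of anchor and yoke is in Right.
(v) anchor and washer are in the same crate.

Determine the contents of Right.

Right = {hinge, yoke}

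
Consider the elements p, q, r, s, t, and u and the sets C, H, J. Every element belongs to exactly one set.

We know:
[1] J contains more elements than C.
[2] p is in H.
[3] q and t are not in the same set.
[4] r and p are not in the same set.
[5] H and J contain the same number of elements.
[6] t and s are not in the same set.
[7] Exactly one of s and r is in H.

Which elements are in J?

J = {r, t, u}

From (2): p ∈ H.
(4): r ∉ H.
(7) (exactly one): s ∈ H.
(6): t ∉ H.
Suppose q ∈ J: no assignment then satisfies all the clues, so q ∉ J.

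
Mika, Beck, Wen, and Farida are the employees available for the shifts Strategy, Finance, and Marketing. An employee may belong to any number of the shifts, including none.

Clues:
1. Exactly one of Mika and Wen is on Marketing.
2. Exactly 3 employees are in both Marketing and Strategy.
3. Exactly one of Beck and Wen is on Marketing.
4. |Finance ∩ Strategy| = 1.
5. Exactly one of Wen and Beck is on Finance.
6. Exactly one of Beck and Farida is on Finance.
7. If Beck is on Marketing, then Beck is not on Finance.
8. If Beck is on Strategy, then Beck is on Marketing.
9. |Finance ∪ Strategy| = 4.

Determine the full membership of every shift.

Strategy = {Beck, Farida, Mika}; Finance = {Farida, Wen}; Marketing = {Beck, Farida, Mika}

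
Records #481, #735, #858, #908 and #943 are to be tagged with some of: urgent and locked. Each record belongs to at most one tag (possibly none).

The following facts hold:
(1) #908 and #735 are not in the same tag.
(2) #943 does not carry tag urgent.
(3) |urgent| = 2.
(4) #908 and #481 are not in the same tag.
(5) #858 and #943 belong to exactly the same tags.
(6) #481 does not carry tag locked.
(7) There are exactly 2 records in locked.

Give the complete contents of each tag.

urgent = {#481, #735}; locked = {#858, #943}

From (2): #943 ∉ urgent.
From (6): #481 ∉ locked.
(5): #858 matches #943: #858 ∉ urgent.
Suppose #481 ∉ urgent: no assignment then satisfies all the clues, so #481 ∈ urgent.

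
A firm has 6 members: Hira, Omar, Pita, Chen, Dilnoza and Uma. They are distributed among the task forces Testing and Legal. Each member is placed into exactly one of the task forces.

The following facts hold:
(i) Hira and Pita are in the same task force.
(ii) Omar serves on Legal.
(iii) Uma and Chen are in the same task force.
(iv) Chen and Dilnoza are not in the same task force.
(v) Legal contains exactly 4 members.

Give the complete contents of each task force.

Testing = {Chen, Uma}; Legal = {Dilnoza, Hira, Omar, Pita}

From (ii): Omar ∈ Legal.
Suppose Hira ∈ Testing: no assignment then satisfies all the clues, so Hira ∉ Testing.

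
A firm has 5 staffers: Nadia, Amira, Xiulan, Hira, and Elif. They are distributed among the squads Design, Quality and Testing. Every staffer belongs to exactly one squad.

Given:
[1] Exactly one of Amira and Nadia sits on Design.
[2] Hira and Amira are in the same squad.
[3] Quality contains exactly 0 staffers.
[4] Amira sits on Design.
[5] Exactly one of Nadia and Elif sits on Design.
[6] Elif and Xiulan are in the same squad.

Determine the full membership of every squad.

From (4): Amira ∈ Design.
(1) (exactly one): Nadia ∉ Design.
(2): Hira matches Amira: Hira ∈ Design.
(3): Quality already has 0, so the rest are out.
(5) (exactly one): Elif ∈ Design.
(6): Xiulan matches Elif: Xiulan ∈ Design.
Only one squad left: Nadia ∈ Testing.

Design = {Amira, Elif, Hira, Xiulan}; Quality = {}; Testing = {Nadia}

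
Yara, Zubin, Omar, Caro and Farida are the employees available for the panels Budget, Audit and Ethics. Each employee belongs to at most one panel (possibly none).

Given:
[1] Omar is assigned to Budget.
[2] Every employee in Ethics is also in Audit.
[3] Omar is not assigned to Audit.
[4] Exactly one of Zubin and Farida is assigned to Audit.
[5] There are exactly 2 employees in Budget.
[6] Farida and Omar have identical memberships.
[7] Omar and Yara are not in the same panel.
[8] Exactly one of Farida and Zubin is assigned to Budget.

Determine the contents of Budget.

From (1): Omar ∈ Budget.
(6): Farida matches Omar: Farida ∈ Budget.
(7): Yara ∉ Budget.
(8) (exactly one): Zubin ∉ Budget.
(4) (exactly one): Zubin ∈ Audit.
(5): Budget already has 2, so the rest are out.

Budget = {Farida, Omar}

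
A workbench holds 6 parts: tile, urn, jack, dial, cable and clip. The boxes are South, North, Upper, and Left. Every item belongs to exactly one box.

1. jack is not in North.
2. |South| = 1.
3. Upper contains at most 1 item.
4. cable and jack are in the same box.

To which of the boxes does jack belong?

jack: Left

From (1): jack ∉ North.
(4): cable matches jack: cable ∉ North.
Suppose jack ∈ South: no assignment then satisfies all the clues, so jack ∉ South.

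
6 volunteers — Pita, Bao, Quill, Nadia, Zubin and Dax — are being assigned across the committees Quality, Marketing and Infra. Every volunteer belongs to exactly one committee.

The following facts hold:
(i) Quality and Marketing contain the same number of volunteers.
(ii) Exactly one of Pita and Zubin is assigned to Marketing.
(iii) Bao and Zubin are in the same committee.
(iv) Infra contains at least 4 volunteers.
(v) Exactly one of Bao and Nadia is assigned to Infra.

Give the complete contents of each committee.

Quality = {Nadia}; Marketing = {Pita}; Infra = {Bao, Dax, Quill, Zubin}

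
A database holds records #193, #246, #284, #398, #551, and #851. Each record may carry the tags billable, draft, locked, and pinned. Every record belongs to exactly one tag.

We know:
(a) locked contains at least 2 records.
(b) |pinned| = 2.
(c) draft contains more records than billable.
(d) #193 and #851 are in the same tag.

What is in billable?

billable = {}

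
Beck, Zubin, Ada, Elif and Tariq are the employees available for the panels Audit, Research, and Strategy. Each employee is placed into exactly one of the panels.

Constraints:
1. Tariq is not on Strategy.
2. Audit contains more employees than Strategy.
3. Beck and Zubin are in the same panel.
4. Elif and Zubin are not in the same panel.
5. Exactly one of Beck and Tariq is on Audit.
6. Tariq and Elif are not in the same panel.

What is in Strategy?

Strategy = {Elif}

From (1): Tariq ∉ Strategy.
Suppose Beck ∈ Strategy: no assignment then satisfies all the clues, so Beck ∉ Strategy.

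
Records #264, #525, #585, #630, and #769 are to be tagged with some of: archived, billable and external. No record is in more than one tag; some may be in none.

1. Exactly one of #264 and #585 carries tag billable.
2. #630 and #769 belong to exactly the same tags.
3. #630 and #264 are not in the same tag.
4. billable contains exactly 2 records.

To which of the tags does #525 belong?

#525: billable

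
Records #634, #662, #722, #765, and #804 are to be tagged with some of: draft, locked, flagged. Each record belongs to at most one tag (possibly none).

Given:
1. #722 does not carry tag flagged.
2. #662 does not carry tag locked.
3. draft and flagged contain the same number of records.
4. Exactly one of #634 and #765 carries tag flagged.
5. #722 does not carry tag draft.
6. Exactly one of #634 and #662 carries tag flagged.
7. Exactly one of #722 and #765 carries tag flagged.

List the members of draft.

draft = {#634, #804}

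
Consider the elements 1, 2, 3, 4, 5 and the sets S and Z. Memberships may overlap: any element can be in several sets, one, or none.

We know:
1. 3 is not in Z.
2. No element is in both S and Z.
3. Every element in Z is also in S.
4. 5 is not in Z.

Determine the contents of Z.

Z = {}

From (1): 3 ∉ Z.
From (4): 5 ∉ Z.
Suppose 1 ∈ Z: no assignment then satisfies all the clues, so 1 ∉ Z.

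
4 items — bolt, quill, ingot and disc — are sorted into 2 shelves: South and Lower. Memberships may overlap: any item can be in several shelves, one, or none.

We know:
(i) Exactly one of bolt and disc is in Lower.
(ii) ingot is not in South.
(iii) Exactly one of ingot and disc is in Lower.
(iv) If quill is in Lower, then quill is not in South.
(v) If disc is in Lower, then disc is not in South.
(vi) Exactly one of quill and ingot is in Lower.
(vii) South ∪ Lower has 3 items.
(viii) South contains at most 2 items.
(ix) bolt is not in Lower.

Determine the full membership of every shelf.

From (ii): ingot ∉ South.
From (ix): bolt ∉ Lower.
(i) (exactly one): disc ∈ Lower.
(iii) (exactly one): ingot ∉ Lower.
(v): disc ∉ South.
(vi) (exactly one): quill ∈ Lower.
(iv): quill ∉ South.
Suppose bolt ∉ South: no assignment then satisfies all the clues, so bolt ∈ South.

South = {bolt}; Lower = {disc, quill}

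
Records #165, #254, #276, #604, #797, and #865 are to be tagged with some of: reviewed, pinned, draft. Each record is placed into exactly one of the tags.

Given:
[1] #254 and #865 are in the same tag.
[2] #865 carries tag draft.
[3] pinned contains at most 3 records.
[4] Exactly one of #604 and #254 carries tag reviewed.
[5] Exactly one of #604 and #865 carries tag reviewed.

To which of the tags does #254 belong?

From (2): #865 ∈ draft.
(1): #254 matches #865: #254 ∉ reviewed.
(1): #254 matches #865: #254 ∉ pinned.
(1): #254 matches #865: #254 ∈ draft.
(4) (exactly one): #604 ∈ reviewed.

#254: draft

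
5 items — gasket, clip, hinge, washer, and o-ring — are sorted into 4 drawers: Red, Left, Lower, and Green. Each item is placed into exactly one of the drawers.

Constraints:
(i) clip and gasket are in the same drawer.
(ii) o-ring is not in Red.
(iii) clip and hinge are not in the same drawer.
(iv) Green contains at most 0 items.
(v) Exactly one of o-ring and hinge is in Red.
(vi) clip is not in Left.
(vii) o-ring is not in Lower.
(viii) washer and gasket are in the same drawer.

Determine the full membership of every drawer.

Red = {hinge}; Left = {o-ring}; Lower = {clip, gasket, washer}; Green = {}

From (ii): o-ring ∉ Red.
From (vi): clip ∉ Left.
From (vii): o-ring ∉ Lower.
(i): gasket matches clip: gasket ∉ Left.
(iv): Green already has 0, so the rest are out.
(v) (exactly one): hinge ∈ Red.
(viii): washer matches gasket: washer ∉ Left.
Only one drawer left: o-ring ∈ Left.
(iii): clip ∉ Red.
Only one drawer left: clip ∈ Lower.
(i): gasket matches clip: gasket ∉ Red.
(viii): washer matches gasket: washer ∈ Lower.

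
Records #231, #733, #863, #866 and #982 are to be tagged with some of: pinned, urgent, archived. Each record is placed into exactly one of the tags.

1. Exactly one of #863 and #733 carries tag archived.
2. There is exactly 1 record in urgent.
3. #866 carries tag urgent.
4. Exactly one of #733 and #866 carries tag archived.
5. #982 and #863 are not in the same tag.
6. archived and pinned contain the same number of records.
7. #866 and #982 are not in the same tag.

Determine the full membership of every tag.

pinned = {#231, #863}; urgent = {#866}; archived = {#733, #982}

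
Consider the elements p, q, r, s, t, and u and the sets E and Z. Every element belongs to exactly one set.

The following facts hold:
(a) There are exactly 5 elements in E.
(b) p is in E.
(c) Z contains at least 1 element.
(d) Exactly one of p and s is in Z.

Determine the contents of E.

E = {p, q, r, t, u}

From (b): p ∈ E.
(d) (exactly one): s ∈ Z.
(a): only 5 candidates remain for E, so all are in.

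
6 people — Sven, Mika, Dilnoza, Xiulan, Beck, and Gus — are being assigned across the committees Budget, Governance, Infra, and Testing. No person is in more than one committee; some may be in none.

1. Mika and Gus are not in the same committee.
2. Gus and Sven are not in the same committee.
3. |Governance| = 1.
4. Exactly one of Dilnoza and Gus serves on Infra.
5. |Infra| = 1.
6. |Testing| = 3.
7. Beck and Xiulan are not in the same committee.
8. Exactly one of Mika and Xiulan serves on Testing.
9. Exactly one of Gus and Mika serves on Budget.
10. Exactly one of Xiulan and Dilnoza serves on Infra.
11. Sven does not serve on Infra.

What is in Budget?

Budget = {Gus}

From (11): Sven ∉ Infra.
Suppose Sven ∈ Budget: no assignment then satisfies all the clues, so Sven ∉ Budget.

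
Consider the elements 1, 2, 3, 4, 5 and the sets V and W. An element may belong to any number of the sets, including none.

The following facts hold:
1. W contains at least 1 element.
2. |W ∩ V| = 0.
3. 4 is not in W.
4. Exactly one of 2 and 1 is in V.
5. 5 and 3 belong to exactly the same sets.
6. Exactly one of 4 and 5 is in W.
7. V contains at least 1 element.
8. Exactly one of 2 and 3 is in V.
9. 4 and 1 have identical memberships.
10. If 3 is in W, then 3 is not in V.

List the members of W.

From (3): 4 ∉ W.
(6) (exactly one): 5 ∈ W.
(9): 1 matches 4: 1 ∉ W.
(5): 3 matches 5: 3 ∈ W.
(10): 3 ∉ V.
(5): 5 matches 3: 5 ∉ V.
(8) (exactly one): 2 ∈ V.
(4) (exactly one): 1 ∉ V.
(9): 4 matches 1: 4 ∉ V.
Suppose 2 ∈ W: no assignment then satisfies all the clues, so 2 ∉ W.

W = {3, 5}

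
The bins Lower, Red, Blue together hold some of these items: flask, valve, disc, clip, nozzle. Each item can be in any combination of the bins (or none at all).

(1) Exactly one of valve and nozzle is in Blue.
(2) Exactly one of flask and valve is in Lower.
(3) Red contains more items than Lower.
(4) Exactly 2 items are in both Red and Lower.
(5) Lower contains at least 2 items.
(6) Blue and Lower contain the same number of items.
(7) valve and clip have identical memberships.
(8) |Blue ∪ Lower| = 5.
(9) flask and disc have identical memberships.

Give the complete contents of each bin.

Lower = {clip, nozzle, valve}; Red = {clip, disc, flask, valve}; Blue = {disc, flask, nozzle}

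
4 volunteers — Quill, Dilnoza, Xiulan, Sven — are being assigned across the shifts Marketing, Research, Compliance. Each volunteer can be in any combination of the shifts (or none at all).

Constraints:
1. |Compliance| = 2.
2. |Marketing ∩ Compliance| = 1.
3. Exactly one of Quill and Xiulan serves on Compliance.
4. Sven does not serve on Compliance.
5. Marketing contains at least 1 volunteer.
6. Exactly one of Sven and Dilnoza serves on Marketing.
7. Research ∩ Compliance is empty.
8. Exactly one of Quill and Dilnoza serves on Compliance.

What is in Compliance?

Compliance = {Dilnoza, Xiulan}

From (4): Sven ∉ Compliance.
Suppose Quill ∈ Compliance: no assignment then satisfies all the clues, so Quill ∉ Compliance.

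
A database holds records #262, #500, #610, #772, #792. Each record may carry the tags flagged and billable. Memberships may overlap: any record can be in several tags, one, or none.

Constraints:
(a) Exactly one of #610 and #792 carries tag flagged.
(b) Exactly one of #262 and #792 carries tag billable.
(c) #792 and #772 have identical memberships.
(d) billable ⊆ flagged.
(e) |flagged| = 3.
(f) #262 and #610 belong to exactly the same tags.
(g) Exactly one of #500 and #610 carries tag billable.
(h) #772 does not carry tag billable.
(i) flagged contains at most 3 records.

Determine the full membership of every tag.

flagged = {#262, #500, #610}; billable = {#262, #610}

From (h): #772 ∉ billable.
(c): #792 matches #772: #792 ∉ billable.
(b) (exactly one): #262 ∈ billable.
(d) with #262 ∈ billable: #262 ∈ flagged.
(f): #610 matches #262: #610 ∈ flagged.
(f): #610 matches #262: #610 ∈ billable.
(g) (exactly one): #500 ∉ billable.
(a) (exactly one): #792 ∉ flagged.
(c): #772 matches #792: #772 ∉ flagged.
(e): only 3 candidates remain for flagged, so all are in.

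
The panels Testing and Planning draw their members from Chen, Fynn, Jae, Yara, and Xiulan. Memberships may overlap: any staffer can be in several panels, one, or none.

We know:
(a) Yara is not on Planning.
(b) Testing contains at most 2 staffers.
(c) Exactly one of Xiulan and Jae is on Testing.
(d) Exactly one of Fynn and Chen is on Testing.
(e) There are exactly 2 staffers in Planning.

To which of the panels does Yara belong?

Yara: none

From (a): Yara ∉ Planning.
Suppose Yara ∈ Testing: no assignment then satisfies all the clues, so Yara ∉ Testing.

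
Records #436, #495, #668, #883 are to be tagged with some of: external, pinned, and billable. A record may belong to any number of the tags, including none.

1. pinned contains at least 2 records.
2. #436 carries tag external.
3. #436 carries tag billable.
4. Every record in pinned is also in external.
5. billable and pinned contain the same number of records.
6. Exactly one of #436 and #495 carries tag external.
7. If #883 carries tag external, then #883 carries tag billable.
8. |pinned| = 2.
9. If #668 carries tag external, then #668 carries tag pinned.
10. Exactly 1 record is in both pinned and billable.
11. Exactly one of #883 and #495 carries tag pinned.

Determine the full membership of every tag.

external = {#436, #668, #883}; pinned = {#668, #883}; billable = {#436, #883}

From (2): #436 ∈ external.
From (3): #436 ∈ billable.
(6) (exactly one): #495 ∉ external.
(4) contrapositive: #495 ∉ pinned.
(11) (exactly one): #883 ∈ pinned.
(4) with #883 ∈ pinned: #883 ∈ external.
(7): #883 ∈ billable.
Suppose #436 ∈ pinned: no assignment then satisfies all the clues, so #436 ∉ pinned.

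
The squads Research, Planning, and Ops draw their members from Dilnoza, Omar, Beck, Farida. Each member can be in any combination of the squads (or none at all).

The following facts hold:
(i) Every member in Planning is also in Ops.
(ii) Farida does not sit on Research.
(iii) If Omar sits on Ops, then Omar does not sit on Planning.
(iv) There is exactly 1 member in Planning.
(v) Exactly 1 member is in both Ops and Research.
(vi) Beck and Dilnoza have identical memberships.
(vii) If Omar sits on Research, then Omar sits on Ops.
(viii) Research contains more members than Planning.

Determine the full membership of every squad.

Research = {Beck, Dilnoza, Omar}; Planning = {Farida}; Ops = {Farida, Omar}

From (ii): Farida ∉ Research.
Suppose Dilnoza ∉ Research: no assignment then satisfies all the clues, so Dilnoza ∈ Research.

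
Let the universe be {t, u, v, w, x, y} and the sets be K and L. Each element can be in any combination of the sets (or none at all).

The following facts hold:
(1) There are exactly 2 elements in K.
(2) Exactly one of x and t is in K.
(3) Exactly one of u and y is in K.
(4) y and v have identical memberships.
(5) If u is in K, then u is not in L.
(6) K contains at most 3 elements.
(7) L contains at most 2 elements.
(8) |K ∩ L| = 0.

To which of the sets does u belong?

u: K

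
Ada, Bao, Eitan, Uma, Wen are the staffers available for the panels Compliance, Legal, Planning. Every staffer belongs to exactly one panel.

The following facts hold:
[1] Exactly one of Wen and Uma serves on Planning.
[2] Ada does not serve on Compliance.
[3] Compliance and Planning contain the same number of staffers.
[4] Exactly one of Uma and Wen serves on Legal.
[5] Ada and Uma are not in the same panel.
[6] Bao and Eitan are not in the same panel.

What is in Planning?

Planning = {Uma}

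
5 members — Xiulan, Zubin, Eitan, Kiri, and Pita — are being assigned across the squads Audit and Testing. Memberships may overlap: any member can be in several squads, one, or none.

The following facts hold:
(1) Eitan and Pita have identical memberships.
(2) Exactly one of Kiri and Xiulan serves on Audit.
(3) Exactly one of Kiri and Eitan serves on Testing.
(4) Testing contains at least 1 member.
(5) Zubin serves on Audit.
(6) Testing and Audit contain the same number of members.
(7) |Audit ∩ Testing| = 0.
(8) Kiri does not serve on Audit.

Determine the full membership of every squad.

Audit = {Xiulan, Zubin}; Testing = {Eitan, Pita}

From (5): Zubin ∈ Audit.
From (8): Kiri ∉ Audit.
(2) (exactly one): Xiulan ∈ Audit.
Suppose Xiulan ∈ Testing: no assignment then satisfies all the clues, so Xiulan ∉ Testing.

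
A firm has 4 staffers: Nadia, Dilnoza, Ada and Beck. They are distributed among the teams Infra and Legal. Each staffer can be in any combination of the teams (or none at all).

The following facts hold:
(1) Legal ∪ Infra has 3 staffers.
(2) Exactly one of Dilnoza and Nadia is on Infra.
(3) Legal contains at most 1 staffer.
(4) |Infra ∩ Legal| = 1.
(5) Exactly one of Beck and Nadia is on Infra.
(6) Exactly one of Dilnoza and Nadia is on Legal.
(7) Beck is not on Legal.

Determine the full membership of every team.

Infra = {Ada, Beck, Dilnoza}; Legal = {Dilnoza}

From (7): Beck ∉ Legal.
Suppose Nadia ∈ Infra: no assignment then satisfies all the clues, so Nadia ∉ Infra.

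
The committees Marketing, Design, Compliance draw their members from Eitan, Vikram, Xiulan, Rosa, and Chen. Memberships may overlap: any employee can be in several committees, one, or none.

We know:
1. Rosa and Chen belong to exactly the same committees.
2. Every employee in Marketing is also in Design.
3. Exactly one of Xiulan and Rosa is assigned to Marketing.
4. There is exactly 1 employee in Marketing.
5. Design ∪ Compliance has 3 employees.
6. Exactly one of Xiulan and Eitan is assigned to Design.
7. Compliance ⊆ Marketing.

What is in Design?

Design = {Chen, Rosa, Xiulan}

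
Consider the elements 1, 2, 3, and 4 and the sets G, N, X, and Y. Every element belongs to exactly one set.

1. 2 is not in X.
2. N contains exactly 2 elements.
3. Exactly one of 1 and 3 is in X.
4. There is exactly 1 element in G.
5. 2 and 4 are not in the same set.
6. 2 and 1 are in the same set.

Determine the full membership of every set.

G = {4}; N = {1, 2}; X = {3}; Y = {}

From (1): 2 ∉ X.
(6): 1 matches 2: 1 ∉ X.
(3) (exactly one): 3 ∈ X.
Suppose 1 ∈ G: no assignment then satisfies all the clues, so 1 ∉ G.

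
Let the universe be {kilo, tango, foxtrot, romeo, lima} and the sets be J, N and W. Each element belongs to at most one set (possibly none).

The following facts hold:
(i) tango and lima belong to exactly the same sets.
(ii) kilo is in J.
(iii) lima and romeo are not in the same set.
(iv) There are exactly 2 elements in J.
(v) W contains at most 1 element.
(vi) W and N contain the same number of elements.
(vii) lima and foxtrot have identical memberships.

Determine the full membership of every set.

J = {kilo, romeo}; N = {}; W = {}

From (ii): kilo ∈ J.
Suppose tango ∈ J: no assignment then satisfies all the clues, so tango ∉ J.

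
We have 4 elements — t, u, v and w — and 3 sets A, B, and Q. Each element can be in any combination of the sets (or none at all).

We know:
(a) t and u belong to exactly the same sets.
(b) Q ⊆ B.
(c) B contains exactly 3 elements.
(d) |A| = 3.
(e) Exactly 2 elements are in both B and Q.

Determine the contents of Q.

Q = {t, u}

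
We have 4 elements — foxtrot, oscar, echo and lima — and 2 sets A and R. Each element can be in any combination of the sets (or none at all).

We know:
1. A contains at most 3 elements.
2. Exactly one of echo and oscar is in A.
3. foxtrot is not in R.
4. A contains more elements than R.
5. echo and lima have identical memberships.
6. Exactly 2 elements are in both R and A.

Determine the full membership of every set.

A = {echo, foxtrot, lima}; R = {echo, lima}

From (3): foxtrot ∉ R.
Suppose foxtrot ∉ A: no assignment then satisfies all the clues, so foxtrot ∈ A.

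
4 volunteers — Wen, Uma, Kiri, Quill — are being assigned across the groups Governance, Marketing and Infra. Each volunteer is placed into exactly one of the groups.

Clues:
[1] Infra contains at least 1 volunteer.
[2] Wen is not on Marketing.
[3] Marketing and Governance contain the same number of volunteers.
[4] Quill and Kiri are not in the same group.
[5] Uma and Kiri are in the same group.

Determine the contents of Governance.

Governance = {Wen}

From (2): Wen ∉ Marketing.
Suppose Wen ∉ Governance: no assignment then satisfies all the clues, so Wen ∈ Governance.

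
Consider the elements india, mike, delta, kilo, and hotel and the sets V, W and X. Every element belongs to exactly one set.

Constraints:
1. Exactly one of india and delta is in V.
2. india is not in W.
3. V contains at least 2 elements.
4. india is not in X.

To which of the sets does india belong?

From (2): india ∉ W.
From (4): india ∉ X.
Only one set left: india ∈ V.
(1) (exactly one): delta ∉ V.

india: V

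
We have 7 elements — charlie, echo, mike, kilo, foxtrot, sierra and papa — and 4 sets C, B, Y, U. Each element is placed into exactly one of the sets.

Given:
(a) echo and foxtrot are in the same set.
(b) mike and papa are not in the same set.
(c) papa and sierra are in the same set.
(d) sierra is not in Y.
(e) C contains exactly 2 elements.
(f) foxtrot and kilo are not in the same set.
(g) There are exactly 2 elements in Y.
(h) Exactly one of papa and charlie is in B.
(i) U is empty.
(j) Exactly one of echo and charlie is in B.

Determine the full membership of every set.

C = {papa, sierra}; B = {charlie, kilo, mike}; Y = {echo, foxtrot}; U = {}

From (d): sierra ∉ Y.
(c): papa matches sierra: papa ∉ Y.
(i): U already has 0, so the rest are out.
Suppose charlie ∈ C: no assignment then satisfies all the clues, so charlie ∉ C.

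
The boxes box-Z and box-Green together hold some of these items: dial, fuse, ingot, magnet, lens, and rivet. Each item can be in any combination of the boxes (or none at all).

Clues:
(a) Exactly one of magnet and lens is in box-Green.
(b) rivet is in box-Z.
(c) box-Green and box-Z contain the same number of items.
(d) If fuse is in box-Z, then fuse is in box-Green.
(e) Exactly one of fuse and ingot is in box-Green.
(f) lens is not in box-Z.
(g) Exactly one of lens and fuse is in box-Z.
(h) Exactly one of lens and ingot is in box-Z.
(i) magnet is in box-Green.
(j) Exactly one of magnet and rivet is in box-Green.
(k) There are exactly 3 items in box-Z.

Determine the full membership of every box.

box-Z = {fuse, ingot, rivet}; box-Green = {dial, fuse, magnet}

From (b): rivet ∈ box-Z.
From (f): lens ∉ box-Z.
From (i): magnet ∈ box-Green.
(a) (exactly one): lens ∉ box-Green.
(g) (exactly one): fuse ∈ box-Z.
(h) (exactly one): ingot ∈ box-Z.
(j) (exactly one): rivet ∉ box-Green.
(k): box-Z already has 3, so the rest are out.
(d): fuse ∈ box-Green.
(e) (exactly one): ingot ∉ box-Green.
Suppose dial ∉ box-Green: no assignment then satisfies all the clues, so dial ∈ box-Green.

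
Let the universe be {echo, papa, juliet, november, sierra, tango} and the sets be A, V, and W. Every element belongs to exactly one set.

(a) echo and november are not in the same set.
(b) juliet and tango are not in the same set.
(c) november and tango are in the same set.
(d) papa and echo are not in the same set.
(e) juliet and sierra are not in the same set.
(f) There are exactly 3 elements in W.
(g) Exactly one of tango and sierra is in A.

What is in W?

W = {november, papa, tango}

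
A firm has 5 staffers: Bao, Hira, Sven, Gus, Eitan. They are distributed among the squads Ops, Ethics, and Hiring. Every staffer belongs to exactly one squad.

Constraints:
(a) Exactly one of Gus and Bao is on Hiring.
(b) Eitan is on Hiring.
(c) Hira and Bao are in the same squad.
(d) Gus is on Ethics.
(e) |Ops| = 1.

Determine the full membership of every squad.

From (b): Eitan ∈ Hiring.
From (d): Gus ∈ Ethics.
(a) (exactly one): Bao ∈ Hiring.
(c): Hira matches Bao: Hira ∉ Ops.
(c): Hira matches Bao: Hira ∉ Ethics.
(c): Hira matches Bao: Hira ∈ Hiring.
(e): only 1 candidates remain for Ops, so all are in.

Ops = {Sven}; Ethics = {Gus}; Hiring = {Bao, Eitan, Hira}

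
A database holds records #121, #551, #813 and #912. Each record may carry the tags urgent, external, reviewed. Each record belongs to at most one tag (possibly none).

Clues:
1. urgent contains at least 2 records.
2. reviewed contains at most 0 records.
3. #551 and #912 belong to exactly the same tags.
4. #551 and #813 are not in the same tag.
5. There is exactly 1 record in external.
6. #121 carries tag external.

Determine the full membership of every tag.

urgent = {#551, #912}; external = {#121}; reviewed = {}

From (6): #121 ∈ external.
(2): reviewed already has 0, so the rest are out.
(5): external already has 1, so the rest are out.
Suppose #551 ∉ urgent: no assignment then satisfies all the clues, so #551 ∈ urgent.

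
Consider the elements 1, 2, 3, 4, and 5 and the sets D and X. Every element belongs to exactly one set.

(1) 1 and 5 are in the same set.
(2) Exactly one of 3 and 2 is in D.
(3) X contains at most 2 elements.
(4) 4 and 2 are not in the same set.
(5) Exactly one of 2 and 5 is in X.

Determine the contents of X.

X = {2}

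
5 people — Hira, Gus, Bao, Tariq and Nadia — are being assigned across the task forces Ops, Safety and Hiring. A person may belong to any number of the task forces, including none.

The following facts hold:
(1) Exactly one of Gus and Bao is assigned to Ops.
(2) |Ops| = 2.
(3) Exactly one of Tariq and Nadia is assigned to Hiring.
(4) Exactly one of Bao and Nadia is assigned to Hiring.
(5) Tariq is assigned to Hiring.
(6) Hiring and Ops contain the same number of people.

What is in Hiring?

Hiring = {Bao, Tariq}

From (5): Tariq ∈ Hiring.
(3) (exactly one): Nadia ∉ Hiring.
(4) (exactly one): Bao ∈ Hiring.
Suppose Hira ∈ Hiring: no assignment then satisfies all the clues, so Hira ∉ Hiring.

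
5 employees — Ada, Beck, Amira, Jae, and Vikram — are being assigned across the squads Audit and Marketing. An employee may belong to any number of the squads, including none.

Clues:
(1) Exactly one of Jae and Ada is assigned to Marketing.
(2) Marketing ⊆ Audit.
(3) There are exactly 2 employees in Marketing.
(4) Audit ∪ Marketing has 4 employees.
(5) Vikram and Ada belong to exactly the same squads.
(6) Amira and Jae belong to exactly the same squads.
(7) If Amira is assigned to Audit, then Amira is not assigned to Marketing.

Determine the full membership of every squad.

Audit = {Ada, Amira, Jae, Vikram}; Marketing = {Ada, Vikram}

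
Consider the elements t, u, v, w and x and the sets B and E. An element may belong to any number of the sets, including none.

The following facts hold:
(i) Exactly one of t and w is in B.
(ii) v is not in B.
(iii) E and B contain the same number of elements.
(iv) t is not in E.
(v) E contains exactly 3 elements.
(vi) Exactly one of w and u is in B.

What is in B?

B = {t, u, x}

From (ii): v ∉ B.
From (iv): t ∉ E.
Suppose t ∉ B: no assignment then satisfies all the clues, so t ∈ B.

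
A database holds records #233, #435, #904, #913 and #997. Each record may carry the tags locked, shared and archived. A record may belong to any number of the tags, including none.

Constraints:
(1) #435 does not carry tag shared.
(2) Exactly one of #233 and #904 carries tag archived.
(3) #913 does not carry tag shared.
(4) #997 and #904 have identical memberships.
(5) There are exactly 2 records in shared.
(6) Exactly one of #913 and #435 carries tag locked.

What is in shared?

shared = {#904, #997}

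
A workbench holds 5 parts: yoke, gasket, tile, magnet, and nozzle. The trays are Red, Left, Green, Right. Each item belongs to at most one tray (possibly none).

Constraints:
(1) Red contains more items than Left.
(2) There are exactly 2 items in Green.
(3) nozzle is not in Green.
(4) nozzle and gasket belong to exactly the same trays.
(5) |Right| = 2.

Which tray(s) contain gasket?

gasket: Right

From (3): nozzle ∉ Green.
(4): gasket matches nozzle: gasket ∉ Green.
Suppose gasket ∈ Red: no assignment then satisfies all the clues, so gasket ∉ Red.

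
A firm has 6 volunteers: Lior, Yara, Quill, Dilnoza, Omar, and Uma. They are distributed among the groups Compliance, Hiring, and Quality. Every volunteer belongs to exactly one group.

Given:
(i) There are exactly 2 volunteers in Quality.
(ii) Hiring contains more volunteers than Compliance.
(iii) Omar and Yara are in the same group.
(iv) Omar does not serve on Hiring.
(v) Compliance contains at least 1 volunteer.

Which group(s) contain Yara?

Yara: Quality

From (iv): Omar ∉ Hiring.
(iii): Yara matches Omar: Yara ∉ Hiring.
Suppose Yara ∈ Compliance: no assignment then satisfies all the clues, so Yara ∉ Compliance.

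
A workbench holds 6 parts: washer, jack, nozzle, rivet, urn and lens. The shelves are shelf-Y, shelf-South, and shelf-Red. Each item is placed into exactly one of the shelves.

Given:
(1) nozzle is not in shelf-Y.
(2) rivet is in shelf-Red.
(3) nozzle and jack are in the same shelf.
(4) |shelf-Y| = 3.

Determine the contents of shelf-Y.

shelf-Y = {lens, urn, washer}

From (1): nozzle ∉ shelf-Y.
From (2): rivet ∈ shelf-Red.
(3): jack matches nozzle: jack ∉ shelf-Y.
(4): only 3 candidates remain for shelf-Y, so all are in.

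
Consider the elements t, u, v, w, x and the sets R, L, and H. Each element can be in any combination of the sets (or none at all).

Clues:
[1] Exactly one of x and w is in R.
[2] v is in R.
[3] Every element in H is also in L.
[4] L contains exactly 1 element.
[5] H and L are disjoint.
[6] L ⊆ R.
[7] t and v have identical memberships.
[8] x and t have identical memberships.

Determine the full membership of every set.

R = {t, u, v, x}; L = {u}; H = {}

From (2): v ∈ R.
(7): t matches v: t ∈ R.
(8): x matches t: x ∈ R.
(1) (exactly one): w ∉ R.
(6) contrapositive: w ∉ L.
(3) contrapositive: w ∉ H.
Suppose t ∈ L: no assignment then satisfies all the clues, so t ∉ L.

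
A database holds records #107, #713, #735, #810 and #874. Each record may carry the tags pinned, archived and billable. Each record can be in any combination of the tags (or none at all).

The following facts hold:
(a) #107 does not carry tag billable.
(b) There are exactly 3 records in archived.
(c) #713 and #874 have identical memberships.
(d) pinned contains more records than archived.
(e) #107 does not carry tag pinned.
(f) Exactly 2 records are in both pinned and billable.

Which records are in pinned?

pinned = {#713, #735, #810, #874}

From (a): #107 ∉ billable.
From (e): #107 ∉ pinned.
Suppose #713 ∉ pinned: no assignment then satisfies all the clues, so #713 ∈ pinned.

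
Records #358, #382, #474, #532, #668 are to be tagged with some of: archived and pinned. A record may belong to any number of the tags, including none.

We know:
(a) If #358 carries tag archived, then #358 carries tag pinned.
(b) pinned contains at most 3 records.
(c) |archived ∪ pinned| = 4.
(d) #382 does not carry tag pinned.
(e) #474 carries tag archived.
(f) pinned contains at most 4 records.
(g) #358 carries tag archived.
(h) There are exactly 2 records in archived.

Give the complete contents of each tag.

archived = {#358, #474}; pinned = {#358, #532, #668}

From (d): #382 ∉ pinned.
From (e): #474 ∈ archived.
From (g): #358 ∈ archived.
(a): #358 ∈ pinned.
(h): archived already has 2, so the rest are out.
Suppose #474 ∈ pinned: no assignment then satisfies all the clues, so #474 ∉ pinned.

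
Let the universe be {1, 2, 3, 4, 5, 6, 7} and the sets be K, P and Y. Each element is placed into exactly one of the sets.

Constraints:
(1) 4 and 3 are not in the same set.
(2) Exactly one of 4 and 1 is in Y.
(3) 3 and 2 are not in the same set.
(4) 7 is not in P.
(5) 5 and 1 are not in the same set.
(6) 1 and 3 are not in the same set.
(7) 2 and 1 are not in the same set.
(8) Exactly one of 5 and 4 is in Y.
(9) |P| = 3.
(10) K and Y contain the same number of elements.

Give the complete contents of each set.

K = {1, 7}; P = {3, 5, 6}; Y = {2, 4}

From (4): 7 ∉ P.
Suppose 1 ∉ K: no assignment then satisfies all the clues, so 1 ∈ K.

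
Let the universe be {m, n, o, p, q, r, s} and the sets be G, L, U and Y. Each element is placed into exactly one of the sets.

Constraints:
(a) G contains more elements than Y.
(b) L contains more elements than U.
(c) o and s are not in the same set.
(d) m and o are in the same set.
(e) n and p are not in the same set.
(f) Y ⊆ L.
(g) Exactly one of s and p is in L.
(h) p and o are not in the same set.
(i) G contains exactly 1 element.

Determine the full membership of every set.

G = {p}; L = {n, q, r, s}; U = {m, o}; Y = {}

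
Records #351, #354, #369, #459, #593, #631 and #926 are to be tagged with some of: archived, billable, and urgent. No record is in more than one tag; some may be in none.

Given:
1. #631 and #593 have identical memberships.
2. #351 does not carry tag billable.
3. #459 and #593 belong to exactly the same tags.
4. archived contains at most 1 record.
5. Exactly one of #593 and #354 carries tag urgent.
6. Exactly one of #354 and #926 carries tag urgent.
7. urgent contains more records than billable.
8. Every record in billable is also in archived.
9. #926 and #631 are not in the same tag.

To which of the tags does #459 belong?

#459: none

From (2): #351 ∉ billable.
Suppose #459 ∈ archived: no assignment then satisfies all the clues, so #459 ∉ archived.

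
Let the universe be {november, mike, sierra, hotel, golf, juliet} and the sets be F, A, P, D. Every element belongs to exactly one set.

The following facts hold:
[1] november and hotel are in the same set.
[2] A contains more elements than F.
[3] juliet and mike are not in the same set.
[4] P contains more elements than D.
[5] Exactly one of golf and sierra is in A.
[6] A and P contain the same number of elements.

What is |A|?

2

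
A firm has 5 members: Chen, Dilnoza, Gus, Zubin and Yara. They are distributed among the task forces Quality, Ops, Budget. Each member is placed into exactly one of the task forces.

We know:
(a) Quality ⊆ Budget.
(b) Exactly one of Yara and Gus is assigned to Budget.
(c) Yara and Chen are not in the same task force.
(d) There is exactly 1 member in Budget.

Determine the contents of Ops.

Ops = {Chen, Dilnoza, Gus, Zubin}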